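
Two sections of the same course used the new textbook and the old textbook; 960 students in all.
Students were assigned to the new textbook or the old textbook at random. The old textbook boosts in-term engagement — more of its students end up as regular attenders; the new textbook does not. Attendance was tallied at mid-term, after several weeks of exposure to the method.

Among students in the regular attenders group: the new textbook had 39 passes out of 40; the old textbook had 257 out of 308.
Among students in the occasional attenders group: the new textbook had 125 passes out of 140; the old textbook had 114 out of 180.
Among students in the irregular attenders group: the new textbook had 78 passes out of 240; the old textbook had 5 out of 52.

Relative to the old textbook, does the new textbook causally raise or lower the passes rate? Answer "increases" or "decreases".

decreases

the new textbook is higher inside every mid-term attendance stratum but the old textbook is higher in aggregate. Whether to stratify depends on how mid-term attendance relates to the teaching method.
Mid-term attendance is recorded after the teaching method and is itself shifted by it — it sits on the causal path from teaching method to outcome. Conditioning on a mediator would strip out part of the effect we want; the pooled comparison gives the total causal effect.
Pooled: the new textbook 57.6% vs the old textbook 69.6%; the old textbook is higher overall.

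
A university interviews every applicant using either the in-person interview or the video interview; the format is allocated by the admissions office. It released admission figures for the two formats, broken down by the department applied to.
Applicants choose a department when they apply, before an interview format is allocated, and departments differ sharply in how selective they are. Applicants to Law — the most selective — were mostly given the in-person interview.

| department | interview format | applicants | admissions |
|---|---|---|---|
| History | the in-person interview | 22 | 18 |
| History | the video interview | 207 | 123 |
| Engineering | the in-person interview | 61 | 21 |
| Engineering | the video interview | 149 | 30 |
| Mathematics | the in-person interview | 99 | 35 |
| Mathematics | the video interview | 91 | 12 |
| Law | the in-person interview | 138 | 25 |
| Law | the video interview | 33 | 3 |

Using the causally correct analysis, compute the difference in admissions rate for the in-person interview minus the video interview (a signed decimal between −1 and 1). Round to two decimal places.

+0.17

Here department is a common cause — it drives both which interview format a case falls under and the outcome. The crude comparison mixes populations; the stratum-specific rates are the causally relevant ones.
Adjusting over the population distribution of department: 0.286·(0.818−0.594) + 0.263·(0.344−0.201) + 0.237·(0.354−0.132) + 0.214·(0.181−0.091) = +0.174.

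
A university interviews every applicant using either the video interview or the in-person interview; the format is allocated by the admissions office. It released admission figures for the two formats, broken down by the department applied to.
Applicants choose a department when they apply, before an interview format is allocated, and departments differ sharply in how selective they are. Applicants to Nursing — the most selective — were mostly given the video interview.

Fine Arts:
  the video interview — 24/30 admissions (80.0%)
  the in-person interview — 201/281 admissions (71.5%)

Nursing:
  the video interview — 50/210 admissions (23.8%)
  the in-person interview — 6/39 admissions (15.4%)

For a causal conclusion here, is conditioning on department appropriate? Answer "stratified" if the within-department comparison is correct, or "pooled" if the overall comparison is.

stratified

The department-specific comparison favours the video interview throughout, but the pooled figures favour the in-person interview. The question is whether to condition on department.
Nothing the interview format does changes department; the imbalance is an allocation artefact. With department also predicting the outcome, the pooled figure is confounded, and the within-stratum comparison is the causal one.
Within each level — Fine Arts: 80.0% vs 71.5%; Nursing: 23.8% vs 15.4% — the video interview is higher every time.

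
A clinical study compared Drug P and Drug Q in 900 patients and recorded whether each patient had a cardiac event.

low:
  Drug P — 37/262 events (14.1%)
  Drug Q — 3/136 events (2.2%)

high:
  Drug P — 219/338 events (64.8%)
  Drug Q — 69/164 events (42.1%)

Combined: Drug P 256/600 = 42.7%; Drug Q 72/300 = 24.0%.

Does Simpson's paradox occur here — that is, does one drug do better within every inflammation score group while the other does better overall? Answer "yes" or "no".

no

Within each inflammation score level (low 14.1% vs 2.2%; high 64.8% vs 42.1%), Drug Q has the lower rate every time. Pooled: 42.7% vs 24.0% — Drug Q has the lower rate overall. They agree.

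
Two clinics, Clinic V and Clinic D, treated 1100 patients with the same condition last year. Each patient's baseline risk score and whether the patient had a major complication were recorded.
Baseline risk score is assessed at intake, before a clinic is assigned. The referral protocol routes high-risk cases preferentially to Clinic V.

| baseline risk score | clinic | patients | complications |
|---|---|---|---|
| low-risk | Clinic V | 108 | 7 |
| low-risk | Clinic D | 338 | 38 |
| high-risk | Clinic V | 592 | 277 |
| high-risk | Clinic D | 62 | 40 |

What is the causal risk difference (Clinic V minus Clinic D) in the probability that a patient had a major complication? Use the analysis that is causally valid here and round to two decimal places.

Nothing the clinic does changes baseline risk score; the imbalance is an allocation artefact. With baseline risk score also predicting the outcome, the pooled figure is confounded, and the within-stratum comparison is the causal one.
Adjusting over the population distribution of baseline risk score: 0.405·(0.065−0.112) + 0.595·(0.468−0.645) = -0.125.

-0.12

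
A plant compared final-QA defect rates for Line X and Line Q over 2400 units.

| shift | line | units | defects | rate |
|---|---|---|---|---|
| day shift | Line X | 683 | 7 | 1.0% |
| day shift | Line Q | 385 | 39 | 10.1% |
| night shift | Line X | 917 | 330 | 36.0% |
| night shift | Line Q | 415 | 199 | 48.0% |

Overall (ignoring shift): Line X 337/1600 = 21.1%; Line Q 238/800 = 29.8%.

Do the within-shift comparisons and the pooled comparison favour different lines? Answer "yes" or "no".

Within each shift level (day shift 1.0% vs 10.1%; night shift 36.0% vs 48.0%), Line X has the lower rate every time. Pooled: 21.1% vs 29.8% — Line X has the lower rate overall. They agree.

no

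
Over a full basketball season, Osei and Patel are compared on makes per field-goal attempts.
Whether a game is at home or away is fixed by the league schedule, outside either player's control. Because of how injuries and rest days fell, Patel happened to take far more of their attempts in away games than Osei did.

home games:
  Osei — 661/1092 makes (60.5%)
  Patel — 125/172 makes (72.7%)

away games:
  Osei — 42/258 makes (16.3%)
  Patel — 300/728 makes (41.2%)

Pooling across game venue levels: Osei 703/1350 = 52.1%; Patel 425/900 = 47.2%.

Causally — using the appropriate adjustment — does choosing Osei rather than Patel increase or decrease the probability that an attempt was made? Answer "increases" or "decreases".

Within every game venue level Patel has the higher rate, yet pooled Osei does — Simpson's reversal.
Game venue satisfies the back-door criterion: it is not a descendant of the player, and it blocks the spurious path from player to outcome. Adjusting for it (i.e., using the within-game venue rates) gives the causal effect.
Within each level — home games: 60.5% vs 72.7%; away games: 16.3% vs 41.2% — Patel is higher every time.

decreases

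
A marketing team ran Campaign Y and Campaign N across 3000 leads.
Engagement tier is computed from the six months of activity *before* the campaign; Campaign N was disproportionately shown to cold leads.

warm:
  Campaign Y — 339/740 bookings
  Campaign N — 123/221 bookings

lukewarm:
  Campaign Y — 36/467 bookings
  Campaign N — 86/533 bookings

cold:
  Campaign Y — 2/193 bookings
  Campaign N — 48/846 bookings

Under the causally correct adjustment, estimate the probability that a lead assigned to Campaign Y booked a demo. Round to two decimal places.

Within every engagement tier level Campaign N has the higher rate, yet pooled Campaign Y does — Simpson's reversal.
Since engagement tier is a pre-existing factor (not a product of the campaign) and it affects the outcome on its own, it is a confounder. The stratified rates, not the pooled rate, identify the causal effect.
Standardising Campaign Y to the population engagement tier mix: 0.320·339/740 + 0.333·36/467 + 0.346·2/193 = 0.176.

0.18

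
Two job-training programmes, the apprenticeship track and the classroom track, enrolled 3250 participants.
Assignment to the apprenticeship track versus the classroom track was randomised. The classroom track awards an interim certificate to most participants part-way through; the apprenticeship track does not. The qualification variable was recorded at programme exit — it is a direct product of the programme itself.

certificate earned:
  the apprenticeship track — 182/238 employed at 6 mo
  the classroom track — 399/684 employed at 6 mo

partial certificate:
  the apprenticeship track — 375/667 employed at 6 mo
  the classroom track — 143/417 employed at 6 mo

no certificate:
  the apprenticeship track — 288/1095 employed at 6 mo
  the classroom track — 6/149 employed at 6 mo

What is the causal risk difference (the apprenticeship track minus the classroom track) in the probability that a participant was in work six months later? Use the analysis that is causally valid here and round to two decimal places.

-0.02

The distribution of qualification attained during the programme is itself part of what the programme does — it is an intermediate outcome. Holding it fixed would remove that part of the effect; the total effect is the pooled difference.
The causal difference is the pooled difference: 0.422 − 0.438 = -0.016.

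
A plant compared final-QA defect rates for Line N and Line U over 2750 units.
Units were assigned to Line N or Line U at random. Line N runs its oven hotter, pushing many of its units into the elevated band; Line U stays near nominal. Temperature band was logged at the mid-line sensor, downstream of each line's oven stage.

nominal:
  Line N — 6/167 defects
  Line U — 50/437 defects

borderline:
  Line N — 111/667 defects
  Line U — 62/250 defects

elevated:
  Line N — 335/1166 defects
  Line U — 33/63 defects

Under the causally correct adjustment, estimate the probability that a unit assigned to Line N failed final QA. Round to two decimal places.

0.23

In-process temperature band is downstream of the line. One should not condition on a consequence of treatment, so the overall rates are the right comparison.
So P(outcome | do(Line N)) is just the pooled rate for Line N: 452/2000 = 0.226.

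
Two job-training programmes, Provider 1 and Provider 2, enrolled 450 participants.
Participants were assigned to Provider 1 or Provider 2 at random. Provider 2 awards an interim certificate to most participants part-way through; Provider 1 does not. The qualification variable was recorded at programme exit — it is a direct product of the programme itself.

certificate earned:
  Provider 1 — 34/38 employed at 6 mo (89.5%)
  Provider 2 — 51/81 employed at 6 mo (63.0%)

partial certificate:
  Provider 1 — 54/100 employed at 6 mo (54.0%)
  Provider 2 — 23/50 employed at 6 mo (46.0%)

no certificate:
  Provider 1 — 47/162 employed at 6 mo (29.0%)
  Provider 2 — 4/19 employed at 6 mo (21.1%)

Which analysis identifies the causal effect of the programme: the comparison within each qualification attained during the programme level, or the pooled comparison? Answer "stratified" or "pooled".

The distribution of qualification attained during the programme is itself part of what the programme does — it is an intermediate outcome. Holding it fixed would remove that part of the effect; the total effect is the pooled difference.
Pooled: Provider 1 45.0% vs Provider 2 52.0%; Provider 2 is higher overall.

pooled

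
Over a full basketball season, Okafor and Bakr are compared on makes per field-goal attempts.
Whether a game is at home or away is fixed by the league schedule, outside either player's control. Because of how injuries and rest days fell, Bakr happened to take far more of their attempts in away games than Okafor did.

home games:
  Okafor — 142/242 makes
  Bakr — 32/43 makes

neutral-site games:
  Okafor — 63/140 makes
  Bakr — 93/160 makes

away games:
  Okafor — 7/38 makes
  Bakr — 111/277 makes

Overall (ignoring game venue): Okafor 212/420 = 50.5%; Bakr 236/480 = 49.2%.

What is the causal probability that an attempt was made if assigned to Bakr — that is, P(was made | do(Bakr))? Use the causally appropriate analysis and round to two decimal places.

0.57

Game venue differs across players for reasons unrelated to any effect of the player itself, and it separately predicts the outcome — a classic confounder. We must compare within game venue levels.
Standardising Bakr to the population game venue mix: 0.317·32/43 + 0.333·93/160 + 0.350·111/277 = 0.570.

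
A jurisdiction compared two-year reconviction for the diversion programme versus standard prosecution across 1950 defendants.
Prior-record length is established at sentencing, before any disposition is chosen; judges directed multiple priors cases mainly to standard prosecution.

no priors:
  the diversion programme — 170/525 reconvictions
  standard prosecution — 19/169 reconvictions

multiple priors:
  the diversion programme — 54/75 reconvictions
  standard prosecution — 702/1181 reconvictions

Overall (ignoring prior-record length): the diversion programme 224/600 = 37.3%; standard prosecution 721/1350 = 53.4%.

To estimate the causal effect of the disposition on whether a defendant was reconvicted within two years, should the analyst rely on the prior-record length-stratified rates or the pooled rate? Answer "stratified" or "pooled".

stratified

The prior-record length-specific comparison favours standard prosecution throughout, but the pooled figures favour the diversion programme. The question is whether to condition on prior-record length.
Prior-record length satisfies the back-door criterion: it is not a descendant of the disposition, and it blocks the spurious path from disposition to outcome. Adjusting for it (i.e., using the within-prior-record length rates) gives the causal effect.
Within each level — no priors: 32.4% vs 11.2%; multiple priors: 72.0% vs 59.4% — standard prosecution is lower every time.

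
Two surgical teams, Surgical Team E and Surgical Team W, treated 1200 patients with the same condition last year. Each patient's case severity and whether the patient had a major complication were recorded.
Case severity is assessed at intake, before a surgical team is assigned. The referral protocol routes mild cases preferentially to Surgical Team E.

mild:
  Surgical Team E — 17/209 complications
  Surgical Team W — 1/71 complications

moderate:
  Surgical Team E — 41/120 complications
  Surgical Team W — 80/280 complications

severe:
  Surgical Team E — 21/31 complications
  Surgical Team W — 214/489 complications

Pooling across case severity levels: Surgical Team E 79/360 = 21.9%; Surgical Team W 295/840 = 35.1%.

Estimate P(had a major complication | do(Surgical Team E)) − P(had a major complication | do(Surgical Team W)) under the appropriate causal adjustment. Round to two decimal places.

Nothing the surgical team does changes case severity; the imbalance is an allocation artefact. With case severity also predicting the outcome, the pooled figure is confounded, and the within-stratum comparison is the causal one.
Adjusting over the population distribution of case severity: 0.233·(0.081−0.014) + 0.333·(0.342−0.286) + 0.433·(0.677−0.438) = +0.138.

+0.14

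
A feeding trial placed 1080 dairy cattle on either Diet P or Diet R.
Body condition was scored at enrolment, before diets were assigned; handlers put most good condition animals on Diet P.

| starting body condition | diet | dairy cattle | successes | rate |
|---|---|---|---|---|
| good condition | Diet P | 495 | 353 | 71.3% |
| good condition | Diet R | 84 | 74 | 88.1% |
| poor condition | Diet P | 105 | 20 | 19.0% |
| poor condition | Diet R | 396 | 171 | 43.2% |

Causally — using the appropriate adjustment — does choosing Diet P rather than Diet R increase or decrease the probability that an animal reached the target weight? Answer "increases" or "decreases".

The starting body condition-specific comparison favours Diet R throughout, but the pooled figures favour Diet P. The question is whether to condition on starting body condition.
Starting body condition differs across diets for reasons unrelated to any effect of the diet itself, and it separately predicts the outcome — a classic confounder. We must compare within starting body condition levels.
Within each level — good condition: 71.3% vs 88.1%; poor condition: 19.0% vs 43.2% — Diet R is higher every time.

decreases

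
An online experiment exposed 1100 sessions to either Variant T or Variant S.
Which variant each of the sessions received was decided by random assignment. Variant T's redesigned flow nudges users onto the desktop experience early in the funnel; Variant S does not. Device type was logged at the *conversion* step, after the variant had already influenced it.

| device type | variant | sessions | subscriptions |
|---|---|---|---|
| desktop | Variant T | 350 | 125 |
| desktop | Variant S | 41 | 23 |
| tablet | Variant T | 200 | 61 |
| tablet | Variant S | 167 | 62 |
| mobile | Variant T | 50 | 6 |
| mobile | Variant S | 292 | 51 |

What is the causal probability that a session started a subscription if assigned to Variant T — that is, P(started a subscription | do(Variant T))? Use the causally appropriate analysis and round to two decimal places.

0.32

Variant S is higher inside every device type stratum but Variant T is higher in aggregate. Whether to stratify depends on how device type relates to the variant.
Stratifying would compare variants among sessions the variants themselves sorted into device type groups — a form of selection on an intermediate. The unconditioned pooled rates give the total causal effect.
So P(outcome | do(Variant T)) is just the pooled rate for Variant T: 192/600 = 0.320.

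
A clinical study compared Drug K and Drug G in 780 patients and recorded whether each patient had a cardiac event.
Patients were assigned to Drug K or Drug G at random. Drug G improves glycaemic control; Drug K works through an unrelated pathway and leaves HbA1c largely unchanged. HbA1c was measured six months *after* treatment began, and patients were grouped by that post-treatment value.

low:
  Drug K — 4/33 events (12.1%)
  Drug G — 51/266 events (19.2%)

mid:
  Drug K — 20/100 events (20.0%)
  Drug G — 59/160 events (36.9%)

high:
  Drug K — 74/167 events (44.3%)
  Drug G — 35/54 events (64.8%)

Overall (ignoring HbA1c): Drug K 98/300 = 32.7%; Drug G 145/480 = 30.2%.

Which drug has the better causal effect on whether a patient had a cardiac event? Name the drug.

HbA1c is downstream of the drug. One should not condition on a consequence of treatment, so the overall rates are the right comparison.
Pooled: Drug K 32.7% vs Drug G 30.2%; Drug G is lower overall.

Drug G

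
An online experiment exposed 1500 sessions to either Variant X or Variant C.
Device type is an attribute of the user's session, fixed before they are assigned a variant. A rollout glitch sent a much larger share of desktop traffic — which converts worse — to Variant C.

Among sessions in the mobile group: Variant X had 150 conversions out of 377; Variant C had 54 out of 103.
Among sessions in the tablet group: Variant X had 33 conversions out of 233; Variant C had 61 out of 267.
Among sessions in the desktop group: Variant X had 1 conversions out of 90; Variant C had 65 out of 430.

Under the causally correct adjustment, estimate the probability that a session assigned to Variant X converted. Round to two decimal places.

0.18

The stratified and pooled comparisons disagree (Variant C wins within each device type; Variant X wins overall), so the answer turns on the causal role of device type.
Here device type is a common cause — it drives both which variant a case falls under and the outcome. The crude comparison mixes populations; the stratum-specific rates are the causally relevant ones.
Standardising Variant X to the population device type mix: 0.320·150/377 + 0.333·33/233 + 0.347·1/90 = 0.178.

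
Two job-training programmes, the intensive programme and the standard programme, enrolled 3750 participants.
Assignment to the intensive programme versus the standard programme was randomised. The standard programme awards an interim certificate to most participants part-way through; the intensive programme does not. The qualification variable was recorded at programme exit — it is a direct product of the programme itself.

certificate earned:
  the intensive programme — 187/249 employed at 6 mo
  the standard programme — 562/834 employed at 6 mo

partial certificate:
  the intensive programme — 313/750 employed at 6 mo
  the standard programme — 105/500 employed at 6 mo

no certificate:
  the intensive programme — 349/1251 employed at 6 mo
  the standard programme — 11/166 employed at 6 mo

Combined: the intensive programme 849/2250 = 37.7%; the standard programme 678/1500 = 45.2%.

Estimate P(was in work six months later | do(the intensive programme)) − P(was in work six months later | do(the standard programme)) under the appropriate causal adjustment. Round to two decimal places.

-0.07

The stratified and pooled comparisons disagree (the intensive programme wins within each qualification attained during the programme; the standard programme wins overall), so the answer turns on the causal role of qualification attained during the programme.
Because the programme influences qualification attained during the programme, qualification attained during the programme is a post-treatment mediator, not a confounder. Stratifying on it would bias the estimate; the causal effect is the crude pooled difference.
The causal difference is the pooled difference: 0.377 − 0.452 = -0.075.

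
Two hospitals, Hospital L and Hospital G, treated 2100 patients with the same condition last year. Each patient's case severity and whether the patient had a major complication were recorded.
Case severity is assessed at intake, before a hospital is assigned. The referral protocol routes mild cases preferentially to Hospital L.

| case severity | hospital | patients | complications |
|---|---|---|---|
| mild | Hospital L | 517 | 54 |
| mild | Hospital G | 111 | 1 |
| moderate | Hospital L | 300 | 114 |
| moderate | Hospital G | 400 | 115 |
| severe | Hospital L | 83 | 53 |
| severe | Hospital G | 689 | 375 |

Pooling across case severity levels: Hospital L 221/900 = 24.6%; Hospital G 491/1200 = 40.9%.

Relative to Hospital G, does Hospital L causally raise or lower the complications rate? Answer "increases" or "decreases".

increases

Since case severity is a pre-existing factor (not a product of the hospital) and it affects the outcome on its own, it is a confounder. The stratified rates, not the pooled rate, identify the causal effect.
Within each level — mild: 10.4% vs 0.9%; moderate: 38.0% vs 28.7%; severe: 63.9% vs 54.4% — Hospital G is lower every time.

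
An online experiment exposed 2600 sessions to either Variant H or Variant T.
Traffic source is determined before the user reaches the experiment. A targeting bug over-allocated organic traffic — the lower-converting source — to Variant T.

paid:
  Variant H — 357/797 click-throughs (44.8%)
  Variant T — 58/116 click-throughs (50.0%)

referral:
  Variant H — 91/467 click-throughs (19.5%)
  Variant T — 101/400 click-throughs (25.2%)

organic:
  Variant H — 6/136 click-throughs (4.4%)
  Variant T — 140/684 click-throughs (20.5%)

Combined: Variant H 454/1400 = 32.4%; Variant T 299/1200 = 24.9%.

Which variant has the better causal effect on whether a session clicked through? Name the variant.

Variant T

The stratified and pooled comparisons disagree (Variant T wins within each traffic source; Variant H wins overall), so the answer turns on the causal role of traffic source.
Traffic source is set before the variant has any effect — it is not caused by the variant — and it independently drives the outcome. That makes it a confounder, so the causal comparison is within traffic source levels.
Within each level — paid: 44.8% vs 50.0%; referral: 19.5% vs 25.2%; organic: 4.4% vs 20.5% — Variant T is higher every time.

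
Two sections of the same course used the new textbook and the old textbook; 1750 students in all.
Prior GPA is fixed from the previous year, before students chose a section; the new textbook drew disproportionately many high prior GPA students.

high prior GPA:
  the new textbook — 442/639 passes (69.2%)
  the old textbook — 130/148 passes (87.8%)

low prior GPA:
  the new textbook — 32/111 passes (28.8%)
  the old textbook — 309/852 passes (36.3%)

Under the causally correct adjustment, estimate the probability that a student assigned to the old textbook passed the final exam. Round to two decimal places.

0.59

Nothing the teaching method does changes prior GPA band; the imbalance is an allocation artefact. With prior GPA band also predicting the outcome, the pooled figure is confounded, and the within-stratum comparison is the causal one.
Standardising the old textbook to the population prior GPA band mix: 0.450·130/148 + 0.550·309/852 = 0.595.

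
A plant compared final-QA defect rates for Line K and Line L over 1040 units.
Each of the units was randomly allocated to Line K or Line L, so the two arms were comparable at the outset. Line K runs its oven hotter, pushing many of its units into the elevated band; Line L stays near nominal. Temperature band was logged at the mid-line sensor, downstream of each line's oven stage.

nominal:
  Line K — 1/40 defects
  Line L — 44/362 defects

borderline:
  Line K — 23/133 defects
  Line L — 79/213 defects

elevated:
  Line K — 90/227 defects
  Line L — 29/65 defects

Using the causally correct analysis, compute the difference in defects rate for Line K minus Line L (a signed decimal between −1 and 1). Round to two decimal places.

+0.05

Within every in-process temperature band level Line K has the lower rate, yet pooled Line L does — Simpson's reversal.
Because the line influences in-process temperature band, in-process temperature band is a post-treatment mediator, not a confounder. Stratifying on it would bias the estimate; the causal effect is the crude pooled difference.
The causal difference is the pooled difference: 0.285 − 0.237 = +0.048.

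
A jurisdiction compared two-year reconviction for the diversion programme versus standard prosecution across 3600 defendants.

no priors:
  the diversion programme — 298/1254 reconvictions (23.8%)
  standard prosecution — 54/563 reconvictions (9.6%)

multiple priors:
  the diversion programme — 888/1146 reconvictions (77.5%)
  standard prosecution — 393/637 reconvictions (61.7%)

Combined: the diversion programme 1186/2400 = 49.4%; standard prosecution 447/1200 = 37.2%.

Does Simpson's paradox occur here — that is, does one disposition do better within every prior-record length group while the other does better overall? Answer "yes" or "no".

Within each prior-record length level (no priors 23.8% vs 9.6%; multiple priors 77.5% vs 61.7%), standard prosecution has the lower rate every time. Pooled: 49.4% vs 37.2% — standard prosecution has the lower rate overall. They agree.

no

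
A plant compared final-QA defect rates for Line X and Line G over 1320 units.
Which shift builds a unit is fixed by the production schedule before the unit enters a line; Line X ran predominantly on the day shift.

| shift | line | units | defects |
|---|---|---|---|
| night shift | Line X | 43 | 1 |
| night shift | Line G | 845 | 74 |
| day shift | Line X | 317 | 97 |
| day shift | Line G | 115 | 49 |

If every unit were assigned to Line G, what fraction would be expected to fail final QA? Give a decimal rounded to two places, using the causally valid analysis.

The shift-specific comparison favours Line X throughout, but the pooled figures favour Line G. The question is whether to condition on shift.
The imbalance in shift arose from how units were allocated, not from anything the line did; and shift independently affects the outcome. The pooled gap is confounded — condition on shift.
Standardising Line G to the population shift mix: 0.673·74/845 + 0.327·49/115 = 0.198.

0.20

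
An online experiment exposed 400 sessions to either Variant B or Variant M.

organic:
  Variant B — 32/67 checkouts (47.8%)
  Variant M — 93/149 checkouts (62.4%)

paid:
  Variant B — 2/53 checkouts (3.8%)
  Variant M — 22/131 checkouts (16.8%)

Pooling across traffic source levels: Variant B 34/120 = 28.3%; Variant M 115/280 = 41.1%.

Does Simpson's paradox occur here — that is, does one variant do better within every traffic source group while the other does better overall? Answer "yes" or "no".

no

Within each traffic source level (organic 47.8% vs 62.4%; paid 3.8% vs 16.8%), Variant M has the higher rate every time. Pooled: 28.3% vs 41.1% — Variant M has the higher rate overall. They agree.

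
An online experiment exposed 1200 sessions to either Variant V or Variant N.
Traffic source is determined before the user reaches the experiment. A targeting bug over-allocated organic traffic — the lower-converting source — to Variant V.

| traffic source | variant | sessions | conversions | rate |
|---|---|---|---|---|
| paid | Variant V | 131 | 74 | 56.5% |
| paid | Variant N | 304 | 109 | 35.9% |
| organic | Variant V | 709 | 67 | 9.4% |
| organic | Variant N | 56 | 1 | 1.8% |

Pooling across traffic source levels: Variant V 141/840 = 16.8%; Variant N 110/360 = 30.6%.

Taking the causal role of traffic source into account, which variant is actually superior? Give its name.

Variant V

Traffic source differs across variants for reasons unrelated to any effect of the variant itself, and it separately predicts the outcome — a classic confounder. We must compare within traffic source levels.
Within each level — paid: 56.5% vs 35.9%; organic: 9.4% vs 1.8% — Variant V is higher every time.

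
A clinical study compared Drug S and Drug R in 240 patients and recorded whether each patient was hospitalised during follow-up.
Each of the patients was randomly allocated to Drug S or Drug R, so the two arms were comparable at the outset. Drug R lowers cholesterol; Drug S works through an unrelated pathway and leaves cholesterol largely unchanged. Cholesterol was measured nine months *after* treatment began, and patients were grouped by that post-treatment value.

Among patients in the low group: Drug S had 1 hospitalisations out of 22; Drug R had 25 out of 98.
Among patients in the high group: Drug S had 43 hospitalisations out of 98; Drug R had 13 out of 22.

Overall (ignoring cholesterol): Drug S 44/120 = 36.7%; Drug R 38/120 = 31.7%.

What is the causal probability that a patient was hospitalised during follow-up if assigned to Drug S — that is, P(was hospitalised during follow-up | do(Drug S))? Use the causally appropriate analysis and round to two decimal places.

0.37

Stratifying would compare drugs among patients the drugs themselves sorted into cholesterol groups — a form of selection on an intermediate. The unconditioned pooled rates give the total causal effect.
So P(outcome | do(Drug S)) is just the pooled rate for Drug S: 44/120 = 0.367.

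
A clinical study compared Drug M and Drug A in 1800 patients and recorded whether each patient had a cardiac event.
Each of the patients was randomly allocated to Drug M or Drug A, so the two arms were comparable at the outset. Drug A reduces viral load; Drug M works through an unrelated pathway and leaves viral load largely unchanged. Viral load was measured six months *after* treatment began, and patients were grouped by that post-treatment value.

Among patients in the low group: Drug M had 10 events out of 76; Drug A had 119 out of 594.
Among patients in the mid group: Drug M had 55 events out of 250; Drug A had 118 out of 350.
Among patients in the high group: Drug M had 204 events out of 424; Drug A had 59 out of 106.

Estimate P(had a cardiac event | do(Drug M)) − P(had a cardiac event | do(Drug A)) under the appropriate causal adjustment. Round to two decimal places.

Within every viral load level Drug M has the lower rate, yet pooled Drug A does — Simpson's reversal.
Because the drug influences viral load, viral load is a post-treatment mediator, not a confounder. Stratifying on it would bias the estimate; the causal effect is the crude pooled difference.
The causal difference is the pooled difference: 0.359 − 0.282 = +0.077.

+0.08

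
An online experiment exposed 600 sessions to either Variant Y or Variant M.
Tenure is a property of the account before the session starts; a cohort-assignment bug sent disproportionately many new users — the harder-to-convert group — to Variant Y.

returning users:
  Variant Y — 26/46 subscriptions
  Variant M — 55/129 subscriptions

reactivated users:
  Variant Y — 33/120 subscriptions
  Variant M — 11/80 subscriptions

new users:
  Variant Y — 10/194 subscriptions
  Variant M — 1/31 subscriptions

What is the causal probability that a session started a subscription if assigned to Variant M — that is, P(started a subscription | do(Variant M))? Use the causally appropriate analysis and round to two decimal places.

0.18

Nothing the variant does changes user tenure; the imbalance is an allocation artefact. With user tenure also predicting the outcome, the pooled figure is confounded, and the within-stratum comparison is the causal one.
Standardising Variant M to the population user tenure mix: 0.292·55/129 + 0.333·11/80 + 0.375·1/31 = 0.182.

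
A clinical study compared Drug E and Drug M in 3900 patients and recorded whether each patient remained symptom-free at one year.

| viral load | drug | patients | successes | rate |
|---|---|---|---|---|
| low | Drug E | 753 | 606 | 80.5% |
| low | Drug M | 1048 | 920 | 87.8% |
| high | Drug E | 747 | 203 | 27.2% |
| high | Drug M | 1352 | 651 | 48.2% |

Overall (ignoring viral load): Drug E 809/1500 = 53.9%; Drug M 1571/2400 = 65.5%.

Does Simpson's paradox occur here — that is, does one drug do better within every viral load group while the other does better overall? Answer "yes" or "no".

Within each viral load level (low 80.5% vs 87.8%; high 27.2% vs 48.2%), Drug M has the higher rate every time. Pooled: 53.9% vs 65.5% — Drug M has the higher rate overall. They agree.

no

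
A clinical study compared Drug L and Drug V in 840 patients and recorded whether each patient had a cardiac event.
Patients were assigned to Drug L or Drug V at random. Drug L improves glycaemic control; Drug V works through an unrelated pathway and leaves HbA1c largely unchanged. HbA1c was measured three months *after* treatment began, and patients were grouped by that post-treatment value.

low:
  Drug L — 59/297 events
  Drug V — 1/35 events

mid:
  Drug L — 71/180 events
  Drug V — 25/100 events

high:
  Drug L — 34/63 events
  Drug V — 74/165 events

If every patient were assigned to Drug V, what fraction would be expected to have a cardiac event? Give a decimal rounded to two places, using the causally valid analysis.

0.33

Because the drug influences HbA1c, HbA1c is a post-treatment mediator, not a confounder. Stratifying on it would bias the estimate; the causal effect is the crude pooled difference.
So P(outcome | do(Drug V)) is just the pooled rate for Drug V: 100/300 = 0.333.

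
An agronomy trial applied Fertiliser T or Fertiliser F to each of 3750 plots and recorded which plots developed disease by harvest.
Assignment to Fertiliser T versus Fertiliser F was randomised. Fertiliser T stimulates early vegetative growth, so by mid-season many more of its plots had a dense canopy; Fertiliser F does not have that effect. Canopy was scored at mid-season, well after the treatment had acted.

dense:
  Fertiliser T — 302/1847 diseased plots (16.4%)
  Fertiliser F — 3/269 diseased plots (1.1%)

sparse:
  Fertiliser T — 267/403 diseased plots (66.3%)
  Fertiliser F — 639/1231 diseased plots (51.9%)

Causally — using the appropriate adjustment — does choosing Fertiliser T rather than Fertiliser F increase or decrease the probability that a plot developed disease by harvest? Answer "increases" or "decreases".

decreases

Mid-season canopy lies on the pathway fertiliser → mid-season canopy → outcome, so adjusting for it blocks the indirect effect. For the total causal effect of fertiliser, use the unadjusted pooled rates.
Pooled: Fertiliser T 25.3% vs Fertiliser F 42.8%; Fertiliser T is lower overall.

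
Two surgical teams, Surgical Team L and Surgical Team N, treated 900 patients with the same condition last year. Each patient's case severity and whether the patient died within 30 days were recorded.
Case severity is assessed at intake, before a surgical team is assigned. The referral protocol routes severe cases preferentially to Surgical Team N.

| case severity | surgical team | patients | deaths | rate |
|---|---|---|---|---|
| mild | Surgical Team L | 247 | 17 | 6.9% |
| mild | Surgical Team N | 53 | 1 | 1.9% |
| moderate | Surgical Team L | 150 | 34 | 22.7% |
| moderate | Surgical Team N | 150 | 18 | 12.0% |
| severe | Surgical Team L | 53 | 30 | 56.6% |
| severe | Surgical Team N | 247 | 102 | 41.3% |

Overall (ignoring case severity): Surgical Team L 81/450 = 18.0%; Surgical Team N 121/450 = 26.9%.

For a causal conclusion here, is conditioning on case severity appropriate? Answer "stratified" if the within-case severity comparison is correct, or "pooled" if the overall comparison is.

Case severity is set before the surgical team has any effect — it is not caused by the surgical team — and it independently drives the outcome. That makes it a confounder, so the causal comparison is within case severity levels.
Within each level — mild: 6.9% vs 1.9%; moderate: 22.7% vs 12.0%; severe: 56.6% vs 41.3% — Surgical Team N is lower every time.

stratified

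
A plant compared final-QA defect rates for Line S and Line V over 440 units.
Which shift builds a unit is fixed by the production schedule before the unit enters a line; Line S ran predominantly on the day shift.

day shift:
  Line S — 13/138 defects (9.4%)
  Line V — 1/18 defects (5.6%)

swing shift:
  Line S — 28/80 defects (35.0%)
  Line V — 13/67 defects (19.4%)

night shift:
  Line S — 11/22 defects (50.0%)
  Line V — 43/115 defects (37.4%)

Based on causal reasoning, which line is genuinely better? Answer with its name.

The stratified and pooled comparisons disagree (Line V wins within each shift; Line S wins overall), so the answer turns on the causal role of shift.
Shift is set before the line has any effect — it is not caused by the line — and it independently drives the outcome. That makes it a confounder, so the causal comparison is within shift levels.
Within each level — day shift: 9.4% vs 5.6%; swing shift: 35.0% vs 19.4%; night shift: 50.0% vs 37.4% — Line V is lower every time.

Line V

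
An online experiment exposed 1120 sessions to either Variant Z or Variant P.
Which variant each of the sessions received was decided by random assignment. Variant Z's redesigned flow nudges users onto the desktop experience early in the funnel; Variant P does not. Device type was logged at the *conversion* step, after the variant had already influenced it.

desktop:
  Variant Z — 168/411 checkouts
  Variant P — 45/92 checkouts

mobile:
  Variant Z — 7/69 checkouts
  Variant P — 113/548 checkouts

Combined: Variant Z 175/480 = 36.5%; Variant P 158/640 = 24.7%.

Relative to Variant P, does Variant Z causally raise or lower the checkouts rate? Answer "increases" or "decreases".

increases

The stratified and pooled comparisons disagree (Variant P wins within each device type; Variant Z wins overall), so the answer turns on the causal role of device type.
The distribution of device type is itself part of what the variant does — it is an intermediate outcome. Holding it fixed would remove that part of the effect; the total effect is the pooled difference.
Pooled: Variant Z 36.5% vs Variant P 24.7%; Variant Z is higher overall.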